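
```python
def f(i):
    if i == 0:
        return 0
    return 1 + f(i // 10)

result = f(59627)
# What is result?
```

Count of digits of 59627: 5

Answer: 5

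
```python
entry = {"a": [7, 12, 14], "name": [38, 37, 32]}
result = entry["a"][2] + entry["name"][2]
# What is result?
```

Trace:
`entry = {"a": [7, 12, 14], "name": [38, 37, 32]}` → entry = {'a': [7, 12, 14], 'name': [38, 37, 32]}
`result = entry["a"][2] + entry["name"][2]` → result = 46
So result = 46

Answer: 46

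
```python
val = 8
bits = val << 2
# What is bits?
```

Trace:
`val = 8` → val = 8
`bits = val << 2` → bits = 32
So bits = 32

Answer: 32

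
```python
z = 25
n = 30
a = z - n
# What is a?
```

Trace:
`z = 25` → z = 25
`n = 30` → n = 30
`a = z - n` → a = -5
So a = -5

Answer: -5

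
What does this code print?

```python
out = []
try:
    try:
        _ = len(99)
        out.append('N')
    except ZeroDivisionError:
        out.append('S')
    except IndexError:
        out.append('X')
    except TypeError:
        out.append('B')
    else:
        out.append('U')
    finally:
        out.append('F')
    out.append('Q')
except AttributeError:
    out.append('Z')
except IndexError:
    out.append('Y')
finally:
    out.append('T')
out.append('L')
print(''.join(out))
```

Execution trace: 'B' (inner except TypeError) → 'F' (inner finally) → 'Q' (try body, no exception) → 'T' (finally) → 'L' (after the try/except). Output: BFQTL

Answer: BFQTL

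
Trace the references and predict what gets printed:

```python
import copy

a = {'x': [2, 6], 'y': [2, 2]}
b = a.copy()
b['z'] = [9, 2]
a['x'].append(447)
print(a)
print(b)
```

Key concept: shallow copy of dict with mutable values.
Step by step:
`a = {'x': [2, 6], 'y': [2, 2]}` → a = {'x': [2, 6], 'y': [2, 2]}
`b = a.copy()` → b = {'x': [2, 6], 'y': [2, 2]}
`b['z'] = [9, 2]` → b = {'x': [2, 6], 'y': [2, 2], 'z': [9, 2]}
`a['x'].append(447)` → a = {'x': [2, 6, 447], 'y': [2, 2]}; b = {'x': [2, 6, 447], 'y': [2, 2], 'z': [9, 2]}
`print(a)` → prints {'x': [2, 6, 447], 'y': [2, 2]}
`print(b)` → prints {'x': [2, 6, 447], 'y': [2, 2], 'z': [9, 2]}

Answer:
{'x': [2, 6, 447], 'y': [2, 2]}
{'x': [2, 6, 447], 'y': [2, 2], 'z': [9, 2]}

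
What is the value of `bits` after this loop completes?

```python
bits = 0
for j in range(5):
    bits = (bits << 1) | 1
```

Build 5 consecutive 1-bits: 0b11111
`bits` takes the values: 0 → 1 → 3 → 7 → 15 → 31

Answer: 31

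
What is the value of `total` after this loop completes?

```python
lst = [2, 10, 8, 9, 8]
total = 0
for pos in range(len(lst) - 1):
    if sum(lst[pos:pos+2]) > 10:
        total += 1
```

Count windows with sum > 10
`total` takes the values: 0 → 1 → 2 → 3 → 4

Answer: 4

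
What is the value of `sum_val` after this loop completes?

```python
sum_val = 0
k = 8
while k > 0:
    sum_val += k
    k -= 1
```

Sum 8 down to 1
`sum_val` takes the values: 0 → 8 → 15 → 21 → 26 → 30 → 33 → 35 → 36

Answer: 36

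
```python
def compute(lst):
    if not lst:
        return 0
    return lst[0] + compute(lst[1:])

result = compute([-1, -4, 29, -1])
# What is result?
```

(-1) + (-4) + 29 + (-1) + 0 = 23

Answer: 23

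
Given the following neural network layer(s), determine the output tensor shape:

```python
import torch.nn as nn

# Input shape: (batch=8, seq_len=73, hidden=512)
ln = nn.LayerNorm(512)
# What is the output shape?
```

Input: (8, 73, 512) -> Output: (8, 73, 512)

Answer: (8, 73, 512)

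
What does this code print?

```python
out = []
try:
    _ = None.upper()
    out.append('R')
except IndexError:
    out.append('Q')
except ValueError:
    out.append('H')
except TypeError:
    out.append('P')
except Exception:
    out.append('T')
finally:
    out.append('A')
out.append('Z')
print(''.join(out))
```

Execution trace: 'T' (except Exception) → 'A' (finally) → 'Z' (after the try/except). Output: TAZ

Answer: TAZ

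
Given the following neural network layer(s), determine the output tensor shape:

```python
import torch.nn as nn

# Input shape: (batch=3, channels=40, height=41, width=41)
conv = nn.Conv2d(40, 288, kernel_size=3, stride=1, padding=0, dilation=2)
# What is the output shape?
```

Input: (3, 40, 41, 41) -> Output: (3, 288, 37, 37)

Answer: (3, 288, 37, 37)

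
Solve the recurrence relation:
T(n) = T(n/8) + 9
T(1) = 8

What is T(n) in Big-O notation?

Each step divides n by 8 and adds 9. After log_8(n) steps we reach T(1)=8. So T(n) = 9·log_8(n) + 8 = O(log n).

Answer: O(log n)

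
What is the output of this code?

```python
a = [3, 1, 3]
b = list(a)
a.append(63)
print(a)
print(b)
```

Key concept: list() constructor creates copy.
Step by step:
`a = [3, 1, 3]` → a = [3, 1, 3]
`b = list(a)` → b = [3, 1, 3]
`a.append(63)` → a = [3, 1, 3, 63]
`print(a)` → prints [3, 1, 3, 63]
`print(b)` → prints [3, 1, 3]

Answer:
[3, 1, 3, 63]
[3, 1, 3]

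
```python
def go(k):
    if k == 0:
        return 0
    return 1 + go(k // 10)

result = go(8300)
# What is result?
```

Count of digits of 8300: 4

Answer: 4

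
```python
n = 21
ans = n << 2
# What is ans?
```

Trace:
`n = 21` → n = 21
`ans = n << 2` → ans = 84
So ans = 84

Answer: 84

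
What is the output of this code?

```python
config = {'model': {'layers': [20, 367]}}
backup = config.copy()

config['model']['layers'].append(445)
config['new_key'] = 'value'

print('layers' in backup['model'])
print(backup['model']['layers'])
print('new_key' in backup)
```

Key concept: shallow copy gotcha with nested dict.
Step by step:
`config = {'model': {'layers': [20, 367]}}` → config = {'model': {'layers': [20, 367]}}
`backup = config.copy()` → backup = {'model': {'layers': [20, 367]}}
`config['model']['layers'].append(445)` → config = {'model': {'layers': [20, 367, 445]}}; backup = {'model': {'layers': [20, 367, 445]}}
`config['new_key'] = 'value'` → config = {'model': {'layers': [20, 367, 445]}, 'new_key': 'value'}
`print('layers' in backup['model'])` → prints True
`print(backup['model']['layers'])` → prints [20, 367, 445]
`print('new_key' in backup)` → prints False

Answer:
True
[20, 367, 445]
False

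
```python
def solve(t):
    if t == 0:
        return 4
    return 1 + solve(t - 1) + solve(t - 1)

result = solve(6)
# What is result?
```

solve(t) = 1 + 2·solve(t-1), solve(0)=4. Closed form: (4+1)·2^6 - 1 = 319.

Answer: 319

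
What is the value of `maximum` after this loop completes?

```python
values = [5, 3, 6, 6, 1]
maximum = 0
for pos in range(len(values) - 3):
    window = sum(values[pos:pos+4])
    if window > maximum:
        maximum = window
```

Max sum of 4-element window in [5, 3, 6, 6, 1]
`maximum` takes the values: 0 → 20

Answer: 20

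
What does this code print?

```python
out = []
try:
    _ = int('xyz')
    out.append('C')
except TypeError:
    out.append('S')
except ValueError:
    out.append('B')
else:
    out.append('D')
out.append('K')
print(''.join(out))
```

Execution trace: 'B' (except ValueError) → 'K' (after the try/except). Output: BK

Answer: BK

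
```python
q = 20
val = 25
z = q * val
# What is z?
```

Trace:
`q = 20` → q = 20
`val = 25` → val = 25
`z = q * val` → z = 500
So z = 500

Answer: 500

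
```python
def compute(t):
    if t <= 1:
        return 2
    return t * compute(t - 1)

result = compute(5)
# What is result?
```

compute(5) = 5 * 4 * 3 * 2 * 2 = 240

Answer: 240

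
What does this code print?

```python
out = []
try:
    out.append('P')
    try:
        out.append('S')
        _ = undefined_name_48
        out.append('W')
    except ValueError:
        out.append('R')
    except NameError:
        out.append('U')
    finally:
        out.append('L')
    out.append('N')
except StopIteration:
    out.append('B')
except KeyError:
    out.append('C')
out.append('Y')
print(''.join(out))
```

Execution trace: 'P' (try body) → 'S' (inner try body) → 'U' (inner except NameError) → 'L' (inner finally) → 'N' (try body, no exception) → 'Y' (after the try/except). Output: PSULNY

Answer: PSULNY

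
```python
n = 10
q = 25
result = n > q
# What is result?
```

Trace:
`n = 10` → n = 10
`q = 25` → q = 25
`result = n > q` → result = False
So result = False

Answer: False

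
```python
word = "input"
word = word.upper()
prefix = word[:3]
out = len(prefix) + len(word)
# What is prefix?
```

Trace:
`word = "input"` → word = 'input'
`word = word.upper()` → word = 'INPUT'
`prefix = word[:3]` → prefix = 'INP'
`out = len(prefix) + len(word)` → out = 8
So prefix = 'INP'

Answer: 'INP'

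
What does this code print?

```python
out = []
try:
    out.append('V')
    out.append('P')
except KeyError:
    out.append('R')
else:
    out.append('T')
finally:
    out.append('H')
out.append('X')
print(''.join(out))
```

Execution trace: 'V' (try body) → 'P' (try body, no exception) → 'T' (else) → 'H' (finally) → 'X' (after the try/except). Output: VPTHX

Answer: VPTHX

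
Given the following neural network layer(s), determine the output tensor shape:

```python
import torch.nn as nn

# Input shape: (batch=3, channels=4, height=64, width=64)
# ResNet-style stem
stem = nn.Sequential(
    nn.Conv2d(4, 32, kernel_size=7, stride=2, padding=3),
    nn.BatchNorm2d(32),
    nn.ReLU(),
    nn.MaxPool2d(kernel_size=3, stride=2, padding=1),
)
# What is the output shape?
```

Input: (3, 4, 64, 64) -> after Conv2d 7x7 stride=2: (3, 32, 32, 32) -> Output: (3, 32, 16, 16)

Answer: (3, 32, 16, 16)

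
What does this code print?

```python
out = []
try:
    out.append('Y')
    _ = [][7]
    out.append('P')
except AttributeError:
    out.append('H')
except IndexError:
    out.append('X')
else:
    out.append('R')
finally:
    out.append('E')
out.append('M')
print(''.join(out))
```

Execution trace: 'Y' (try body) → 'X' (except IndexError) → 'E' (finally) → 'M' (after the try/except). Output: YXEM

Answer: YXEM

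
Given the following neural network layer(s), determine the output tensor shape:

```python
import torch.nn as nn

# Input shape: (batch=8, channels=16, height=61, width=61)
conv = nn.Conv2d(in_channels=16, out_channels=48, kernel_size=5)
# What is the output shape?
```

Input: (8, 16, 61, 61) -> Output: (8, 48, 57, 57)

Answer: (8, 48, 57, 57)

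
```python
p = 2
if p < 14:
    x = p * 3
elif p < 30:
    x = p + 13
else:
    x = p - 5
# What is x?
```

Trace:
`p = 2` → p = 2
`if p < 14: ...` → p < 14 is True → x = 6
So x = 6

Answer: 6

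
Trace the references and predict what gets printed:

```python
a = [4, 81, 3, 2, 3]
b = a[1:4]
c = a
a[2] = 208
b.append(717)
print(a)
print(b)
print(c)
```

Key concept: slice vs alias.
Step by step:
`a = [4, 81, 3, 2, 3]` → a = [4, 81, 3, 2, 3]
`b = a[1:4]` → b = [81, 3, 2]
`c = a` → c = [4, 81, 3, 2, 3] (same object as a)
`a[2] = 208` → a = [4, 81, 208, 2, 3] (same object as c); c = [4, 81, 208, 2, 3] (same object as a)
`b.append(717)` → b = [81, 3, 2, 717]
`print(a)` → prints [4, 81, 208, 2, 3]
`print(b)` → prints [81, 3, 2, 717]
`print(c)` → prints [4, 81, 208, 2, 3]

Answer:
[4, 81, 208, 2, 3]
[81, 3, 2, 717]
[4, 81, 208, 2, 3]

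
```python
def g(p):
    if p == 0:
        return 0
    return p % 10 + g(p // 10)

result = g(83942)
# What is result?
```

Sum of digits of 83942: 2 + 4 + 9 + 3 + 8 = 26

Answer: 26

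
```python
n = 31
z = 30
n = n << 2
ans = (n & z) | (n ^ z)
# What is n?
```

Trace:
`n = 31` → n = 31
`z = 30` → z = 30
`n = n << 2` → n = 124
`ans = (n & z) | (n ^ z)` → ans = 126
So n = 124

Answer: 124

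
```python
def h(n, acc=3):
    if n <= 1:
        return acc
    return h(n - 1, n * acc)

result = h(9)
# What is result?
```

Accumulator trace (n, acc): (9, 3) -> (8, 27) -> (7, 216) -> (6, 1512) -> (5, 9072) -> (4, 45360) -> (3, 181440) -> (2, 544320) -> (1, 1088640) -> return 1088640

Answer: 1088640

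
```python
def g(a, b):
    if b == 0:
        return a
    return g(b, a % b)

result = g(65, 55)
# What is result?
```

g(65, 55) -> g(55, 10) -> g(10, 5) -> g(5, 0) -> 5

Answer: 5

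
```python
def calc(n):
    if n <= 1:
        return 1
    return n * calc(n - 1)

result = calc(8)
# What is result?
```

calc(8) = 8 * 7 * 6 * 5 * 4 * 3 * 2 * 1 = 40320

Answer: 40320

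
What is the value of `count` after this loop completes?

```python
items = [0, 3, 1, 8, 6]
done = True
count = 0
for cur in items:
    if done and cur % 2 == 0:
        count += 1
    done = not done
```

Count even values at even positions
`count` takes the values: 0 → 1 → 2

Answer: 2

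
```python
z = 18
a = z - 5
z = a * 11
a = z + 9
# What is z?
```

Trace:
`z = 18` → z = 18
`a = z - 5` → a = 13
`z = a * 11` → z = 143
`a = z + 9` → a = 152
So z = 143

Answer: 143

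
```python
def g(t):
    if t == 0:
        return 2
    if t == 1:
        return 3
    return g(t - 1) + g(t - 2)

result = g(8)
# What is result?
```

Build up from base cases: g(0)=2, g(1)=3, g(2)=5, g(3)=8, g(4)=13, g(5)=21, g(6)=34, ..., g(8)=89

Answer: 89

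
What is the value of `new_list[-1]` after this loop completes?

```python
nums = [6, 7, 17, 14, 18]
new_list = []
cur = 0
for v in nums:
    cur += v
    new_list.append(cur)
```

Cumulative sum ends at 62
`new_list` takes the values: [] → [6] → [6, 13] → [6, 13, 30] → [6, 13, 30, 44] → [6, 13, 30, 44, 62]
So `new_list[-1]` = 62

Answer: 62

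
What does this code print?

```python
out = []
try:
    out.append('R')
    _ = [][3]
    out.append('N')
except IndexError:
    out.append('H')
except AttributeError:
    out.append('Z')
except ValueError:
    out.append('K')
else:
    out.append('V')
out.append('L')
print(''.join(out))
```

Execution trace: 'R' (try body) → 'H' (except IndexError) → 'L' (after the try/except). Output: RHL

Answer: RHL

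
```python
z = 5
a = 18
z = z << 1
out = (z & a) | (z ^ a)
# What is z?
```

Trace:
`z = 5` → z = 5
`a = 18` → a = 18
`z = z << 1` → z = 10
`out = (z & a) | (z ^ a)` → out = 26
So z = 10

Answer: 10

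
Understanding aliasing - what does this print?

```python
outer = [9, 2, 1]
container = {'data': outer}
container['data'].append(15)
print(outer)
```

Key concept: dict holds reference to list.
Step by step:
`outer = [9, 2, 1]` → outer = [9, 2, 1]
`container = {'data': outer}` → container = {'data': [9, 2, 1]}
`container['data'].append(15)` → outer = [9, 2, 1, 15]; container = {'data': [9, 2, 1, 15]}
`print(outer)` → prints [9, 2, 1, 15]

Answer: [9, 2, 1, 15]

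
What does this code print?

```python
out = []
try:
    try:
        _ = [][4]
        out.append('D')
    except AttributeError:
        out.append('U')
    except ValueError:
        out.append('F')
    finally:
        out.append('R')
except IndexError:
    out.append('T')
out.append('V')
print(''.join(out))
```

Execution trace: 'R' (inner finally) → 'T' (outer except IndexError) → 'V' (after the try/except). Output: RTV

Answer: RTV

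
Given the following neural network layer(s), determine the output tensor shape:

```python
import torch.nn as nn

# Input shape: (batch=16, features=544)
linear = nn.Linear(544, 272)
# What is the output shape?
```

Input: (16, 544) -> Output: (16, 272)

Answer: (16, 272)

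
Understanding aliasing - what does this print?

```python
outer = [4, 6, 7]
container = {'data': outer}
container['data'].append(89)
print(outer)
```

Key concept: dict holds reference to list.
Step by step:
`outer = [4, 6, 7]` → outer = [4, 6, 7]
`container = {'data': outer}` → container = {'data': [4, 6, 7]}
`container['data'].append(89)` → outer = [4, 6, 7, 89]; container = {'data': [4, 6, 7, 89]}
`print(outer)` → prints [4, 6, 7, 89]

Answer: [4, 6, 7, 89]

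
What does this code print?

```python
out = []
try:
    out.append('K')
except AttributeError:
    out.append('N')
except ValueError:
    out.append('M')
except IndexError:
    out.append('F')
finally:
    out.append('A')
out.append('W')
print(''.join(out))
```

Execution trace: 'K' (try body, no exception) → 'A' (finally) → 'W' (after the try/except). Output: KAW

Answer: KAW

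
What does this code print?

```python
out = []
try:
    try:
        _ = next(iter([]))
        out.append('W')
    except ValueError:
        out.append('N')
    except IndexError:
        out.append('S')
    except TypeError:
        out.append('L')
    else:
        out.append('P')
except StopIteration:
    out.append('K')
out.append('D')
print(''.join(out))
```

Execution trace: 'K' (outer except StopIteration) → 'D' (after the try/except). Output: KD

Answer: KD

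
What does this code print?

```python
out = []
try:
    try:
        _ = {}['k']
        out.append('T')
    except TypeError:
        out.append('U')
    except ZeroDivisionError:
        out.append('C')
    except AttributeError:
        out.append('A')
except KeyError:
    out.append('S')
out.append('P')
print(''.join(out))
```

Execution trace: 'S' (outer except KeyError) → 'P' (after the try/except). Output: SP

Answer: SP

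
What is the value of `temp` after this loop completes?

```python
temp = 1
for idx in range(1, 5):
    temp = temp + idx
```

Start at 1, add 1 through 4
`temp` takes the values: 1 → 2 → 4 → 7 → 11

Answer: 11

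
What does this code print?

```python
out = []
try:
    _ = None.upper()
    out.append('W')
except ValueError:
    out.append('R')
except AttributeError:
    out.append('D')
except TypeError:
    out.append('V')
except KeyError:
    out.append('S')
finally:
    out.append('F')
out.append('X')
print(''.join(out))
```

Execution trace: 'D' (except AttributeError) → 'F' (finally) → 'X' (after the try/except). Output: DFX

Answer: DFX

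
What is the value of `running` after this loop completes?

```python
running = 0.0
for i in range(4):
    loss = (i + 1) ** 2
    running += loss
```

Sum of squared losses 1² + 2² + ... + 4²
`running` takes the values: 0.0 → 1.0 → 5.0 → 14.0 → 30.0

Answer: 30.0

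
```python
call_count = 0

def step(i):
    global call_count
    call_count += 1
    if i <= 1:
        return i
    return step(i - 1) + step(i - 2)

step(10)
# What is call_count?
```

Calls(i) = 1 + Calls(i-1) + Calls(i-2); Calls(0)=Calls(1)=1. For i=10 this gives 177.

Answer: 177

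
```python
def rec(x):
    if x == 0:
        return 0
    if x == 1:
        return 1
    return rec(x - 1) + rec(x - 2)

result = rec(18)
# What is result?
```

Build up from base cases: rec(0)=0, rec(1)=1, rec(2)=1, rec(3)=2, rec(4)=3, rec(5)=5, rec(6)=8, ..., rec(18)=2584

Answer: 2584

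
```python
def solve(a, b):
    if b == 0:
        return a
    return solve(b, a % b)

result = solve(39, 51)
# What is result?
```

solve(39, 51) -> solve(51, 39) -> solve(39, 12) -> solve(12, 3) -> solve(3, 0) -> 3

Answer: 3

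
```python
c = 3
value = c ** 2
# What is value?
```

Trace:
`c = 3` → c = 3
`value = c ** 2` → value = 9
So value = 9

Answer: 9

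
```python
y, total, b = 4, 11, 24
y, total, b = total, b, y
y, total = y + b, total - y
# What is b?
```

Trace:
`y, total, b = 4, 11, 24` → y = 4; total = 11; b = 24
`y, total, b = total, b, y` → y = 11; total = 24; b = 4
`y, total = y + b, total - y` → y = 15; total = 13
So b = 4

Answer: 4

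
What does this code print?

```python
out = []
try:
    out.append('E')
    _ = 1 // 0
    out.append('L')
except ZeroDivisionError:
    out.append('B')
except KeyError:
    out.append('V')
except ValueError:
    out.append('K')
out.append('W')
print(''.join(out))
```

Execution trace: 'E' (try body) → 'B' (except ZeroDivisionError) → 'W' (after the try/except). Output: EBW

Answer: EBW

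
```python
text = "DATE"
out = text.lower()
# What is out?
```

Trace:
`text = "DATE"` → text = 'DATE'
`out = text.lower()` → out = 'date'
So out = 'date'

Answer: 'date'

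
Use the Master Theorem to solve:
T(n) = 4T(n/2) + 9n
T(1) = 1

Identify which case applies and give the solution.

a=4, b=2, f(n)=9n. log_2(4) = 2. Since c=1 < 2, Case 1 applies: T(n) = Θ(n^log_b(a)) = O(n^2).

Answer: O(n^2) - Case 1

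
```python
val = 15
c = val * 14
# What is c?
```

Trace:
`val = 15` → val = 15
`c = val * 14` → c = 210
So c = 210

Answer: 210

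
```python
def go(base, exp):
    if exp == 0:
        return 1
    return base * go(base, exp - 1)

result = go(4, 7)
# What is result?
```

go(4, 7) = 4 * 4 * 4 * 4 * 4 * 4 * 4 = 16384

Answer: 16384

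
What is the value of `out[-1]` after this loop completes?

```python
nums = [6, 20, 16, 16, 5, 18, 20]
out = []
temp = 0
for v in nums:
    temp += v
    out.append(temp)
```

Cumulative sum ends at 101
`out` takes the values: [] → [6] → [6, 26] → [6, 26, 42] → [6, 26, 42, 58] → [6, 26, 42, 58, 63] → [6, 26, 42, 58, 63, 81] → [6, 26, 42, 58, 63, 81, 101]
So `out[-1]` = 101

Answer: 101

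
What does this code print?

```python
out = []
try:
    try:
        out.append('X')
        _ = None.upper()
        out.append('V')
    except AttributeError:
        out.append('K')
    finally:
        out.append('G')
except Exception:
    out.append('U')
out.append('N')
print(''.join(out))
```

Execution trace: 'X' (inner try body) → 'K' (inner except AttributeError) → 'G' (inner finally) → 'N' (after the try/except). Output: XKGN

Answer: XKGN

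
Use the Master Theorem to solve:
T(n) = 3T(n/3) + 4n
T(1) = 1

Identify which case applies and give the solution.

a=3, b=3, f(n)=4n. log_3(3) = 1. Since c=1 = 1, Case 2 applies: T(n) = Θ(n^log_b(a) · log n) = O(n log n).

Answer: O(n log n) - Case 2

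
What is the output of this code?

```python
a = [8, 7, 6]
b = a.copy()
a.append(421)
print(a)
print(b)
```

Key concept: list.copy() creates independent copy.
Step by step:
`a = [8, 7, 6]` → a = [8, 7, 6]
`b = a.copy()` → b = [8, 7, 6]
`a.append(421)` → a = [8, 7, 6, 421]
`print(a)` → prints [8, 7, 6, 421]
`print(b)` → prints [8, 7, 6]

Answer:
[8, 7, 6, 421]
[8, 7, 6]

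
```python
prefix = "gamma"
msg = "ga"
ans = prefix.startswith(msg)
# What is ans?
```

Trace:
`prefix = "gamma"` → prefix = 'gamma'
`msg = "ga"` → msg = 'ga'
`ans = prefix.startswith(msg)` → ans = True
So ans = True

Answer: True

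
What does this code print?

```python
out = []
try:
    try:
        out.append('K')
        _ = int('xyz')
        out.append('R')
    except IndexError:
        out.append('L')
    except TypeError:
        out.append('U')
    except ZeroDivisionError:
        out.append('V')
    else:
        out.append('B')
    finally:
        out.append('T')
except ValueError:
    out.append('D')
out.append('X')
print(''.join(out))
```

Execution trace: 'K' (try body) → 'T' (finally) → 'D' (outer except ValueError) → 'X' (after the try/except). Output: KTDX

Answer: KTDX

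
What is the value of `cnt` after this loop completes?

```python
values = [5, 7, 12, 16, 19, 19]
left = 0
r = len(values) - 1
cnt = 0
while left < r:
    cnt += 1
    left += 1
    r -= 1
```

Iterations until pointers meet (list length 6)
`cnt` takes the values: 0 → 1 → 2 → 3

Answer: 3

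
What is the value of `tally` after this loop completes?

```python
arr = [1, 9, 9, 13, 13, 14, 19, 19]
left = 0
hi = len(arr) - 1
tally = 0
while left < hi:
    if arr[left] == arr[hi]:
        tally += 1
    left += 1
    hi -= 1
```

Count matching pairs from ends
`tally` takes the values: 0 → 1

Answer: 1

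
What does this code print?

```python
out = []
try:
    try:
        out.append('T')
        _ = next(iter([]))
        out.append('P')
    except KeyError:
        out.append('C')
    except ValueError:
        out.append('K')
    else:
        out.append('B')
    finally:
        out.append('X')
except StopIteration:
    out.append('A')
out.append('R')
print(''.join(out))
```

Execution trace: 'T' (inner try body) → 'X' (inner finally) → 'A' (outer except StopIteration) → 'R' (after the try/except). Output: TXAR

Answer: TXAR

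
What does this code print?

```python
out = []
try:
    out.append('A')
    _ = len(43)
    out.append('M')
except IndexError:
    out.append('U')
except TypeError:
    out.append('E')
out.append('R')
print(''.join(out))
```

Execution trace: 'A' (try body) → 'E' (except TypeError) → 'R' (after the try/except). Output: AER

Answer: AER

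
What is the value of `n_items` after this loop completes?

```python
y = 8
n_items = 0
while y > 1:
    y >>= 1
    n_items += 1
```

Count right shifts until 1
`n_items` takes the values: 0 → 1 → 2 → 3

Answer: 3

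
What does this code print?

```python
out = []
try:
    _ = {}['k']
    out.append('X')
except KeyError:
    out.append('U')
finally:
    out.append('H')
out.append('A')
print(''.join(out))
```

Execution trace: 'U' (except KeyError) → 'H' (finally) → 'A' (after the try/except). Output: UHA

Answer: UHA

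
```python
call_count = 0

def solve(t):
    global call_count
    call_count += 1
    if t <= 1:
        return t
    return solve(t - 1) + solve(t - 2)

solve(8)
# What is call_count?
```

Calls(t) = 1 + Calls(t-1) + Calls(t-2); Calls(0)=Calls(1)=1. For t=8 this gives 67.

Answer: 67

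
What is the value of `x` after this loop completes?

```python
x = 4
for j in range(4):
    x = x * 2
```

Multiply by 2, 4 times: 4 * 2^4 = 64
`x` takes the values: 4 → 8 → 16 → 32 → 64

Answer: 64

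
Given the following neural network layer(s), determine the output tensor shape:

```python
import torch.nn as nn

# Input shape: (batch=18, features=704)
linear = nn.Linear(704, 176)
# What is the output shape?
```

Input: (18, 704) -> Output: (18, 176)

Answer: (18, 176)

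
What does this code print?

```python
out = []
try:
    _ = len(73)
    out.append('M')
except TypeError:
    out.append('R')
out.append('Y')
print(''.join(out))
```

Execution trace: 'R' (except TypeError) → 'Y' (after the try/except). Output: RY

Answer: RY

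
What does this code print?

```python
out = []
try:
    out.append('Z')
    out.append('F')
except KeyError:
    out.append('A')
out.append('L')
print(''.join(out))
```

Execution trace: 'Z' (try body) → 'F' (try body, no exception) → 'L' (after the try/except). Output: ZFL

Answer: ZFL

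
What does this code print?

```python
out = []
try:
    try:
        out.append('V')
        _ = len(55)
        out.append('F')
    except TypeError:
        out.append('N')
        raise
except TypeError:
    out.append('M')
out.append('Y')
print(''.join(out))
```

Execution trace: 'V' (try body) → 'N' (except TypeError) → 'M' (outer except TypeError) → 'Y' (after the try/except). Output: VNMY

Answer: VNMY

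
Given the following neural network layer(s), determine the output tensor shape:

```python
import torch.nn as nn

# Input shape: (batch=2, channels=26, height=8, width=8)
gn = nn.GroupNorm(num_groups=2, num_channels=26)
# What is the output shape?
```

Input: (2, 26, 8, 8) -> Output: (2, 26, 8, 8)

Answer: (2, 26, 8, 8)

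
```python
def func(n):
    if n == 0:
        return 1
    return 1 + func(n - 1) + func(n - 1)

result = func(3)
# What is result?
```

func(n) = 1 + 2·func(n-1), func(0)=1. Closed form: (1+1)·2^3 - 1 = 15.

Answer: 15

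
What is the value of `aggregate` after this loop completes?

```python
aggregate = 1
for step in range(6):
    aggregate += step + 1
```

Start at 1, add 1 to 6 = 22
`aggregate` takes the values: 1 → 2 → 4 → 7 → 11 → 16 → 22

Answer: 22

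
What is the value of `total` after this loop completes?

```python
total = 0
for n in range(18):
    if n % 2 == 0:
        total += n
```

Sum of even numbers 0 to 17
`total` takes the values: 0 → 2 → 6 → 12 → 20 → 30 → 42 → 56 → 72

Answer: 72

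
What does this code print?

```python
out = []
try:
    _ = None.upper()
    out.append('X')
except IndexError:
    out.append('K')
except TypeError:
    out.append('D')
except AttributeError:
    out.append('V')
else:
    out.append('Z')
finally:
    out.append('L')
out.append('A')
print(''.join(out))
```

Execution trace: 'V' (except AttributeError) → 'L' (finally) → 'A' (after the try/except). Output: VLA

Answer: VLA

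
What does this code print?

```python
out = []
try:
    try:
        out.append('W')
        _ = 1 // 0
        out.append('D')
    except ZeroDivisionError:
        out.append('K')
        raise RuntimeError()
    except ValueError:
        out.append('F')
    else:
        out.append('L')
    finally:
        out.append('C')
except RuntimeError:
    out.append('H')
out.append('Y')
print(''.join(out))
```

Execution trace: 'W' (inner try body) → 'K' (inner except ZeroDivisionError) → 'C' (inner finally) → 'H' (outer except RuntimeError) → 'Y' (after the try/except). Output: WKCHY

Answer: WKCHY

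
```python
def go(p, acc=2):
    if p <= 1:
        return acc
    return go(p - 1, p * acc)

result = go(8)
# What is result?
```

Accumulator trace (n, acc): (8, 2) -> (7, 16) -> (6, 112) -> (5, 672) -> (4, 3360) -> (3, 13440) -> (2, 40320) -> (1, 80640) -> return 80640

Answer: 80640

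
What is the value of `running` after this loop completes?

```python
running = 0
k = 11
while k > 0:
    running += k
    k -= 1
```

Sum 11 down to 1
`running` takes the values: 0 → 11 → 21 → 30 → 38 → 45 → 51 → 56 → 60 → 63 → 65 → 66

Answer: 66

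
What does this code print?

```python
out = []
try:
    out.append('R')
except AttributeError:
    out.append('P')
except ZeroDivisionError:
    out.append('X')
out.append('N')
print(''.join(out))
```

Execution trace: 'R' (try body, no exception) → 'N' (after the try/except). Output: RN

Answer: RN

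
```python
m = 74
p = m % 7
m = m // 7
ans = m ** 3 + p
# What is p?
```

Trace:
`m = 74` → m = 74
`p = m % 7` → p = 4
`m = m // 7` → m = 10
`ans = m ** 3 + p` → ans = 1004
So p = 4

Answer: 4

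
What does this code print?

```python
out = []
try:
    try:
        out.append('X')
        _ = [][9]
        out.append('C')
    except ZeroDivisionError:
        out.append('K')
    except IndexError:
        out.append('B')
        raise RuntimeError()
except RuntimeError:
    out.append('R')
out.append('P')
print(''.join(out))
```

Execution trace: 'X' (try body) → 'B' (except IndexError) → 'R' (outer except RuntimeError) → 'P' (after the try/except). Output: XBRP

Answer: XBRP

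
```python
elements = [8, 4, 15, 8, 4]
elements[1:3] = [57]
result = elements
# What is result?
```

Trace:
`elements = [8, 4, 15, 8, 4]` → elements = [8, 4, 15, 8, 4]
`elements[1:3] = [57]` → elements = [8, 57, 8, 4]
`result = elements` → result = [8, 57, 8, 4]
So result = [8, 57, 8, 4]

Answer: [8, 57, 8, 4]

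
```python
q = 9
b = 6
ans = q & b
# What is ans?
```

Trace:
`q = 9` → q = 9
`b = 6` → b = 6
`ans = q & b` → ans = 0
So ans = 0

Answer: 0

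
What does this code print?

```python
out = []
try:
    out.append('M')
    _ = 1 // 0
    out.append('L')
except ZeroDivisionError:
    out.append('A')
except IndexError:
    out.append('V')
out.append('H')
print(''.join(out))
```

Execution trace: 'M' (try body) → 'A' (except ZeroDivisionError) → 'H' (after the try/except). Output: MAH

Answer: MAH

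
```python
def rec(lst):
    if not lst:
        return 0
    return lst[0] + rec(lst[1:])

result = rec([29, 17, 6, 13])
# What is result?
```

29 + 17 + 6 + 13 + 0 = 65

Answer: 65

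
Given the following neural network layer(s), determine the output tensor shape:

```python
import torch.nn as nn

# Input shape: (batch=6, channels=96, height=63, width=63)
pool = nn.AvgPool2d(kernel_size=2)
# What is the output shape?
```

Input: (6, 96, 63, 63) -> Output: (6, 96, 31, 31)

Answer: (6, 96, 31, 31)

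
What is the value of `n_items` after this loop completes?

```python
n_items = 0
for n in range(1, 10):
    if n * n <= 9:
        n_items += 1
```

Count numbers where n² ≤ 9
`n_items` takes the values: 0 → 1 → 2 → 3

Answer: 3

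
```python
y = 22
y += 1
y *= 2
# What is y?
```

Trace:
`y = 22` → y = 22
`y += 1` → y = 23
`y *= 2` → y = 46
So y = 46

Answer: 46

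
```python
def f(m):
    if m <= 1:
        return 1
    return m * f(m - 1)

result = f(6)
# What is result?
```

f(6) = 6 * 5 * 4 * 3 * 2 * 1 = 720

Answer: 720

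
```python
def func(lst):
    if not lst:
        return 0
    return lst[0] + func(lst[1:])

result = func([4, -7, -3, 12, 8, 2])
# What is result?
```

4 + (-7) + (-3) + 12 + 8 + 2 + 0 = 16

Answer: 16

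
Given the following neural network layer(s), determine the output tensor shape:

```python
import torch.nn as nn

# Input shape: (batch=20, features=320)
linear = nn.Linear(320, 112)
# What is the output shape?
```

Input: (20, 320) -> Output: (20, 112)

Answer: (20, 112)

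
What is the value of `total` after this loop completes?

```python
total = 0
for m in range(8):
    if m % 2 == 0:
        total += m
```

Sum of even numbers 0 to 7
`total` takes the values: 0 → 2 → 6 → 12

Answer: 12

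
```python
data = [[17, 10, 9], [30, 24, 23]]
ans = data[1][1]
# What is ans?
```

Trace:
`data = [[17, 10, 9], [30, 24, 23]]` → data = [[17, 10, 9], [30, 24, 23]]
`ans = data[1][1]` → ans = 24
So ans = 24

Answer: 24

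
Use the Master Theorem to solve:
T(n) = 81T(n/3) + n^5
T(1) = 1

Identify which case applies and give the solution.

a=81, b=3, f(n)=n^5. log_3(81) = 4. Since c=5 > 4 and the regularity condition holds (81(n/3)^5 = (81/3^5)n^5 with 81/3^5 < 1), Case 3 applies: T(n) = Θ(f(n)) = O(n^5).

Answer: O(n^5) - Case 3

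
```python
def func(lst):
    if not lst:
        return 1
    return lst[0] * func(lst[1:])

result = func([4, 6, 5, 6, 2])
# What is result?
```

Product over [4, 6, 5, 6, 2] = 4 * 6 * 5 * 6 * 2 = 1440

Answer: 1440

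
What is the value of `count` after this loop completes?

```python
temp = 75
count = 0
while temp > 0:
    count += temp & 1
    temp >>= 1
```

Count set bits in 75 (binary: 0b1001011)
`count` takes the values: 0 → 1 → 2 → 3 → 4

Answer: 4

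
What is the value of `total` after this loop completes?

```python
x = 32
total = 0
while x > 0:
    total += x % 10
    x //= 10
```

Sum digits of 32
`total` takes the values: 0 → 2 → 5

Answer: 5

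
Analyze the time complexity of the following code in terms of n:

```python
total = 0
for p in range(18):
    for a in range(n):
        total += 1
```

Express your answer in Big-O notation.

Each loop level contributes: 1 × n. Multiplying the contributions gives O(n).

Answer: O(n)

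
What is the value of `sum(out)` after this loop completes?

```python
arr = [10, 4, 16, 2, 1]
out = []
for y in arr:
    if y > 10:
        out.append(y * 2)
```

Sum of doubled values > 10
`out` takes the values: [] → [32]
So `sum(out)` = 32

Answer: 32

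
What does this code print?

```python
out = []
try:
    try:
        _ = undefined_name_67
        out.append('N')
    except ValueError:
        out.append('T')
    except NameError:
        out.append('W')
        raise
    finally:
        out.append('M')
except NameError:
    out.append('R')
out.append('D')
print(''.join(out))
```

Execution trace: 'W' (except NameError) → 'M' (finally) → 'R' (outer except NameError) → 'D' (after the try/except). Output: WMRD

Answer: WMRD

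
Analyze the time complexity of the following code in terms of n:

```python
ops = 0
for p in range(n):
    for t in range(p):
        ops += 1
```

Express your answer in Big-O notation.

Each loop level contributes: n × n. Multiplying the contributions gives O(n^2).

Answer: O(n^2)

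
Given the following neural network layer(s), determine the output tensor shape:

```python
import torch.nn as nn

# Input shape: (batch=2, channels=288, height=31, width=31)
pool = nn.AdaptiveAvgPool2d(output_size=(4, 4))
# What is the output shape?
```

Input: (2, 288, 31, 31) -> Output: (2, 288, 4, 4)

Answer: (2, 288, 4, 4)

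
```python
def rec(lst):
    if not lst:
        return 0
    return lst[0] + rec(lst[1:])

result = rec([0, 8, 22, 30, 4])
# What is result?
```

0 + 8 + 22 + 30 + 4 + 0 = 64

Answer: 64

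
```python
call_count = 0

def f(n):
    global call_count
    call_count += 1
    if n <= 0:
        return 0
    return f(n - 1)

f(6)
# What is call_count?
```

Linear recursion stepping by 1: 7 calls from n=6 down to ≤0.

Answer: 7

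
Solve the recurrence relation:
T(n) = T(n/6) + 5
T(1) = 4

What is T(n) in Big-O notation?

Each step divides n by 6 and adds 5. After log_6(n) steps we reach T(1)=4. So T(n) = 5·log_6(n) + 4 = O(log n).

Answer: O(log n)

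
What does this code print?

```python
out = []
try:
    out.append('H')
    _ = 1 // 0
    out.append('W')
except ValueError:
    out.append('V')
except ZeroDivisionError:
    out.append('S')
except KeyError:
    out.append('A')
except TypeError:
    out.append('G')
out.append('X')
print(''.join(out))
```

Execution trace: 'H' (try body) → 'S' (except ZeroDivisionError) → 'X' (after the try/except). Output: HSX

Answer: HSX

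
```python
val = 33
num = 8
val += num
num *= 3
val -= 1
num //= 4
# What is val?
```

Trace:
`val = 33` → val = 33
`num = 8` → num = 8
`val += num` → val = 41
`num *= 3` → num = 24
`val -= 1` → val = 40
`num //= 4` → num = 6
So val = 40

Answer: 40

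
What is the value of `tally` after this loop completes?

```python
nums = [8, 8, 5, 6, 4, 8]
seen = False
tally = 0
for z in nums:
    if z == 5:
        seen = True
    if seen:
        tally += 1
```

Count elements after first 5 in [8, 8, 5, 6, 4, 8]
`tally` takes the values: 0 → 1 → 2 → 3 → 4

Answer: 4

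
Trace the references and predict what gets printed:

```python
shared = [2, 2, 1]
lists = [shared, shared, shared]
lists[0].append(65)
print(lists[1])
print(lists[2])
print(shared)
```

Key concept: list of same reference.
Step by step:
`shared = [2, 2, 1]` → shared = [2, 2, 1]
`lists = [shared, shared, shared]` → lists = [[2, 2, 1], [2, 2, 1], [2, 2, 1]]
`lists[0].append(65)` → shared = [2, 2, 1, 65]; lists = [[2, 2, 1, 65], [2, 2, 1, 65], [2, 2, 1, 65]]
`print(lists[1])` → prints [2, 2, 1, 65]
`print(lists[2])` → prints [2, 2, 1, 65]
`print(shared)` → prints [2, 2, 1, 65]

Answer:
[2, 2, 1, 65]
[2, 2, 1, 65]
[2, 2, 1, 65]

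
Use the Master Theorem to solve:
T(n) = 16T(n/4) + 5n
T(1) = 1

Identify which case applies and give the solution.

a=16, b=4, f(n)=5n. log_4(16) = 2. Since c=1 < 2, Case 1 applies: T(n) = Θ(n^log_b(a)) = O(n^2).

Answer: O(n^2) - Case 1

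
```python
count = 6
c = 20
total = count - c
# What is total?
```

Trace:
`count = 6` → count = 6
`c = 20` → c = 20
`total = count - c` → total = -14
So total = -14

Answer: -14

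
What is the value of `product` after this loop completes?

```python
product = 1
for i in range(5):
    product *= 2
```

2^5 = 32
`product` takes the values: 1 → 2 → 4 → 8 → 16 → 32

Answer: 32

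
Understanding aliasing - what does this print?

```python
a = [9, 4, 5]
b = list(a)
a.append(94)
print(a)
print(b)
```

Key concept: list() constructor creates copy.
Step by step:
`a = [9, 4, 5]` → a = [9, 4, 5]
`b = list(a)` → b = [9, 4, 5]
`a.append(94)` → a = [9, 4, 5, 94]
`print(a)` → prints [9, 4, 5, 94]
`print(b)` → prints [9, 4, 5]

Answer:
[9, 4, 5, 94]
[9, 4, 5]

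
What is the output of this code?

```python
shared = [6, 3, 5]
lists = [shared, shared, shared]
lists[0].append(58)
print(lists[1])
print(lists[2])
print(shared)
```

Key concept: list of same reference.
Step by step:
`shared = [6, 3, 5]` → shared = [6, 3, 5]
`lists = [shared, shared, shared]` → lists = [[6, 3, 5], [6, 3, 5], [6, 3, 5]]
`lists[0].append(58)` → shared = [6, 3, 5, 58]; lists = [[6, 3, 5, 58], [6, 3, 5, 58], [6, 3, 5, 58]]
`print(lists[1])` → prints [6, 3, 5, 58]
`print(lists[2])` → prints [6, 3, 5, 58]
`print(shared)` → prints [6, 3, 5, 58]

Answer:
[6, 3, 5, 58]
[6, 3, 5, 58]
[6, 3, 5, 58]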